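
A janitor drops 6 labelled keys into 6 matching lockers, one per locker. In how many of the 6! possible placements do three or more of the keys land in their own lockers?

56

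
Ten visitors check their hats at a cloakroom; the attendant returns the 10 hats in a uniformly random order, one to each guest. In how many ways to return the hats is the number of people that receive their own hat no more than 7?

3628754

Sum C(10,i)·!(10-i) for i = 0..7:
  i=0: C(10,0)·!10 = 1·1334961 = 1334961
  i=1: C(10,1)·!9 = 10·133496 = 1334960
  i=2: C(10,2)·!8 = 45·14833 = 667485
  i=3: C(10,3)·!7 = 120·1854 = 222480
  i=4: C(10,4)·!6 = 210·265 = 55650
  i=5: C(10,5)·!5 = 252·44 = 11088
  i=6: C(10,6)·!4 = 210·9 = 1890
  i=7: C(10,7)·!3 = 120·2 = 240
Total = 3628754.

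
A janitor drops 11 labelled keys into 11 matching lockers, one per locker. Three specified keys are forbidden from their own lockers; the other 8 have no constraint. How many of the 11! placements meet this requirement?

30078720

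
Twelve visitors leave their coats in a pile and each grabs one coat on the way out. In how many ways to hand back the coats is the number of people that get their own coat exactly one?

176214840

Choose which one of the 12 is fixed: C(12,1) = 12.
The other 11 form a derangement: !11 = 14684570.
Total: 12 × 14684570 = 176214840.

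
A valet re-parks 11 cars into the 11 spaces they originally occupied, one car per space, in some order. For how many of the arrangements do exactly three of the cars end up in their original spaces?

Choose which 3 of the 11 are fixed: C(11,3) = 165.
The other 8 form a derangement: !8 = 14833.
Total: 165 × 14833 = 2447445.

2447445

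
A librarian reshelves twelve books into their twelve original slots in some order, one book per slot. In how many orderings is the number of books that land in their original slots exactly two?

Choose which 2 of the 12 are fixed: C(12,2) = 66.
The other 10 form a derangement: !10 = 1334961.
Total: 66 × 1334961 = 88107426.

88107426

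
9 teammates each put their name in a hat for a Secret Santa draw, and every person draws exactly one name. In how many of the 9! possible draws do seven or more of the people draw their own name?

Sum C(9,i)·!(9-i) for i = 7..9:
  i=7: C(9,7)·!2 = 36·1 = 36
  i=8: C(9,8)·!1 = 9·0 = 0
  i=9: C(9,9)·!0 = 1·1 = 1
Total = 37.

37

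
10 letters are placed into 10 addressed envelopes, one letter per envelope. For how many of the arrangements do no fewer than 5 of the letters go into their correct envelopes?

# with exactly i fixed is C(10,i)·!(10-i); sum over i=5..10:
  i=5: C(10,5)·!5 = 252·44 = 11088
  i=6: C(10,6)·!4 = 210·9 = 1890
  i=7: C(10,7)·!3 = 120·2 = 240
  i=8: C(10,8)·!2 = 45·1 = 45
  i=9: C(10,9)·!1 = 10·0 = 0
  i=10: C(10,10)·!0 = 1·1 = 1
Total = 13264.

13264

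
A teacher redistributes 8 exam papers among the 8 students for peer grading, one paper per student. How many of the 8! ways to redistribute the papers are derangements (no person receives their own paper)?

14833

By inclusion-exclusion, !8 = Σ (-1)^k · 8!/k! for k=0..8
= 8! - 8!/1! + 8!/2! - 8!/3! + 8!/4! - 8!/5! + 8!/6! - 8!/7! + 8!/8!
= 40320 - 40320 + 20160 - 6720 + 1680 - 336 + 56 - 8 + 1
= 14833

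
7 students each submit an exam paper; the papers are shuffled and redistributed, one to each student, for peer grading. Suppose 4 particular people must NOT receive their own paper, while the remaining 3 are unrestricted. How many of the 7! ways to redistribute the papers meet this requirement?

Let A_j be the event that the j-th constrained one is fixed. By inclusion-exclusion over the 4 events:
Σ_{j=0}^{4} (-1)^j C(4,j)(7-j)!
= C(4,0)·7! - C(4,1)·6! + C(4,2)·5! - C(4,3)·4! + C(4,4)·3!
= 5040 - 2880 + 720 - 96 + 6
= 2790

2790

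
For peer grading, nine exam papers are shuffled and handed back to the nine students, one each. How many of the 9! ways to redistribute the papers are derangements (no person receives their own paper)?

Recurrence: !9 = 8·(!8 + !7).
!9 = 8·(14833 + 1854) = 8·16687 = 133496

133496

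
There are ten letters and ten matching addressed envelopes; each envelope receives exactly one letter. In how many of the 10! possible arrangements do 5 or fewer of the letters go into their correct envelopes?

3626624

Sum C(10,i)·!(10-i) for i = 0..5:
  i=0: C(10,0)·!10 = 1·1334961 = 1334961
  i=1: C(10,1)·!9 = 10·133496 = 1334960
  i=2: C(10,2)·!8 = 45·14833 = 667485
  i=3: C(10,3)·!7 = 120·1854 = 222480
  i=4: C(10,4)·!6 = 210·265 = 55650
  i=5: C(10,5)·!5 = 252·44 = 11088
Total = 3626624.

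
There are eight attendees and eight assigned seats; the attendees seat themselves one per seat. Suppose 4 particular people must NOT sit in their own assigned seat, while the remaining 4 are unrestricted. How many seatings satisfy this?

24024

Inclusion-exclusion on the 4 forbidden self-matches:
Σ_{j=0}^{4} (-1)^j C(4,j)(8-j)!
= C(4,0)·8! - C(4,1)·7! + C(4,2)·6! - C(4,3)·5! + C(4,4)·4!
= 40320 - 20160 + 4320 - 480 + 24
= 24024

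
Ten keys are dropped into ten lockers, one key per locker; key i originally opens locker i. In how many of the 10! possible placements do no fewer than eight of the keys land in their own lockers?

# with exactly i fixed is C(10,i)·!(10-i); sum over i=8..10:
  i=8: C(10,8)·!2 = 45·1 = 45
  i=9: C(10,9)·!1 = 10·0 = 0
  i=10: C(10,10)·!0 = 1·1 = 1
Total = 46.

46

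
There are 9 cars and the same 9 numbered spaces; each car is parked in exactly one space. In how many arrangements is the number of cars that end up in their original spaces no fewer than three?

29143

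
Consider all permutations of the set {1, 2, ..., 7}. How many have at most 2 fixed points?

4633

Sum C(7,i)·!(7-i) for i = 0..2:
  i=0: C(7,0)·!7 = 1·1854 = 1854
  i=1: C(7,1)·!6 = 7·265 = 1855
  i=2: C(7,2)·!5 = 21·44 = 924
Total = 4633.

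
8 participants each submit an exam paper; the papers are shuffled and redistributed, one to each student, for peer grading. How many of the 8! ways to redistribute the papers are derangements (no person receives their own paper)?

Use !n = n·!(n-1) + (-1)^n.
!8 = 8·1854 + 1 = 14833

14833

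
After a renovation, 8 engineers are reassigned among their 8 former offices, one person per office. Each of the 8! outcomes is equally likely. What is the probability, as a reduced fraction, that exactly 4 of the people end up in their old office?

1/64

Favorable outcomes: C(8,4)·!4 = 70·9 = 630.
Total outcomes: 8! = 40320.
Probability = 630/40320 = 1/64.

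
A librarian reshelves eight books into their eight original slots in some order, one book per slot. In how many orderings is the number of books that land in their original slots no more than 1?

29665

# with exactly i fixed is C(8,i)·!(8-i); sum over i=0..1:
  i=0: C(8,0)·!8 = 1·14833 = 14833
  i=1: C(8,1)·!7 = 8·1854 = 14832
Total = 29665.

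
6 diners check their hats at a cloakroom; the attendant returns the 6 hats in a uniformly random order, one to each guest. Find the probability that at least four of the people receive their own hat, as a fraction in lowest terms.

1/45

Favorable outcomes: Σ_{i≥4} C(6,i)·!(6-i) = 15·1 + 6·0 + 1·1 = 16.
Total outcomes: 6! = 720.
Probability = 16/720 = 1/45.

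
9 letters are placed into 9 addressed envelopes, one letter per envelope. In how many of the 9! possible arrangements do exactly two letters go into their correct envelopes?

66744

Pick the 2 fixed positions: C(9,2) = 36 ways.
The remaining 7 must be deranged: !7 = 1854.
Total: 36 × 1854 = 66744.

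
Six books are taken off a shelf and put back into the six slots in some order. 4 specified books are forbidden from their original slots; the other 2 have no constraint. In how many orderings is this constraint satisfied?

Let A_j be the event that the j-th constrained one is fixed. By inclusion-exclusion over the 4 events:
Σ_{j=0}^{4} (-1)^j C(4,j)(6-j)!
= C(4,0)·6! - C(4,1)·5! + C(4,2)·4! - C(4,3)·3! + C(4,4)·2!
= 720 - 480 + 144 - 24 + 2
= 362

362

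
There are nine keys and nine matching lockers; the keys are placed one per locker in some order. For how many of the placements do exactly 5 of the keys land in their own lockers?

1134

Pick the 5 fixed positions: C(9,5) = 126 ways.
The other 4 form a derangement: !4 = 9.
Total: 126 × 9 = 1134.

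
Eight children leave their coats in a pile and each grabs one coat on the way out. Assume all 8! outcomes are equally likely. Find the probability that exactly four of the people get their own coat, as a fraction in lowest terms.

Favorable outcomes: C(8,4)·!4 = 70·9 = 630.
Total outcomes: 8! = 40320.
Probability = 630/40320 = 1/64.

1/64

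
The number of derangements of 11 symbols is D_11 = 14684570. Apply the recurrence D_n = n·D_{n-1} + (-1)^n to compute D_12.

176214841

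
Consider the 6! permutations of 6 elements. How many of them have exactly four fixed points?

Pick the 4 fixed positions: C(6,4) = 15 ways.
The remaining 2 must be deranged: !2 = 1.
Total: 15 × 1 = 15.

15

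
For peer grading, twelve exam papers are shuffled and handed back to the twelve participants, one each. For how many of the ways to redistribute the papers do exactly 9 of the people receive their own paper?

Choose which 9 of the 12 are fixed: C(12,9) = 220.
The remaining 3 must be deranged: !3 = 2.
Total: 220 × 2 = 440.

440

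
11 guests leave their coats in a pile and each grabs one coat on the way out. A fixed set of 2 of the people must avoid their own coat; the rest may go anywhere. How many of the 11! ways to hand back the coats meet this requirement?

33022080

Let A_j be the event that the j-th constrained one is fixed. By inclusion-exclusion over the 2 events:
Σ_{j=0}^{2} (-1)^j C(2,j)(11-j)!
= C(2,0)·11! - C(2,1)·10! + C(2,2)·9!
= 39916800 - 7257600 + 362880
= 33022080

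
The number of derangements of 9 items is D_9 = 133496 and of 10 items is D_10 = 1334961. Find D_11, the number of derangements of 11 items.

D_11 = (11-1)·(D_10 + D_9) = 10·(1334961 + 133496) = 10·1468457 = 14684570.

14684570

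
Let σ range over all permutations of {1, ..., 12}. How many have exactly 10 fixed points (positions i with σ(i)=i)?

66

Choose which 10 of the 12 are fixed: C(12,10) = 66.
The other 2 form a derangement: !2 = 1.
Total: 66 × 1 = 66.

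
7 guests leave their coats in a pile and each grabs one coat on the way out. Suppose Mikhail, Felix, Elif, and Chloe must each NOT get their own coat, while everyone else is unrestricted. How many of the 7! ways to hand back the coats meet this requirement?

2790

Let A_j be the event that the j-th constrained one is fixed. By inclusion-exclusion over the 4 events:
Σ_{j=0}^{4} (-1)^j C(4,j)(7-j)!
= C(4,0)·7! - C(4,1)·6! + C(4,2)·5! - C(4,3)·4! + C(4,4)·3!
= 5040 - 2880 + 720 - 96 + 6
= 2790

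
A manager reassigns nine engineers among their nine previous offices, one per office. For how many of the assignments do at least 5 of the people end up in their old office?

1339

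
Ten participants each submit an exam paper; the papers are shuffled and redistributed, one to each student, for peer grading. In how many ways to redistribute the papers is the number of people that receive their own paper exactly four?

55650

Choose which 4 of the 10 are fixed: C(10,4) = 210.
The remaining 6 must be deranged: !6 = 265.
Total: 210 × 265 = 55650.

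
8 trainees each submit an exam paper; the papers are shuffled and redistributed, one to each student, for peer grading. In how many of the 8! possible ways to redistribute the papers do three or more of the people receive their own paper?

Sum C(8,i)·!(8-i) for i = 3..8:
  i=3: C(8,3)·!5 = 56·44 = 2464
  i=4: C(8,4)·!4 = 70·9 = 630
  i=5: C(8,5)·!3 = 56·2 = 112
  i=6: C(8,6)·!2 = 28·1 = 28
  i=7: C(8,7)·!1 = 8·0 = 0
  i=8: C(8,8)·!0 = 1·1 = 1
Total = 3235.

3235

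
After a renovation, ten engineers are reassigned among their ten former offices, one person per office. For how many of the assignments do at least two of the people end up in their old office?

# with exactly i fixed is C(10,i)·!(10-i); sum over i=2..10:
  i=2: C(10,2)·!8 = 45·14833 = 667485
  i=3: C(10,3)·!7 = 120·1854 = 222480
  i=4: C(10,4)·!6 = 210·265 = 55650
  i=5: C(10,5)·!5 = 252·44 = 11088
  i=6: C(10,6)·!4 = 210·9 = 1890
  i=7: C(10,7)·!3 = 120·2 = 240
  i=8: C(10,8)·!2 = 45·1 = 45
  i=9: C(10,9)·!1 = 10·0 = 0
  i=10: C(10,10)·!0 = 1·1 = 1
Total = 958879.

958879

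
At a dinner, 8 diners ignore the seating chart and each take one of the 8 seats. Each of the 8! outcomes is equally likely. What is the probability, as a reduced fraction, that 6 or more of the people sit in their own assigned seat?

29/40320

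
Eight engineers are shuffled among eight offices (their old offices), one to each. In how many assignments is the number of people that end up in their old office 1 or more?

# with exactly i fixed is C(8,i)·!(8-i); sum over i=1..8:
  i=1: C(8,1)·!7 = 8·1854 = 14832
  i=2: C(8,2)·!6 = 28·265 = 7420
  i=3: C(8,3)·!5 = 56·44 = 2464
  i=4: C(8,4)·!4 = 70·9 = 630
  i=5: C(8,5)·!3 = 56·2 = 112
  i=6: C(8,6)·!2 = 28·1 = 28
  i=7: C(8,7)·!1 = 8·0 = 0
  i=8: C(8,8)·!0 = 1·1 = 1
Total = 25487.

25487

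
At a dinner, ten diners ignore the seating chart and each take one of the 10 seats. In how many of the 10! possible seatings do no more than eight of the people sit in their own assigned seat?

# with exactly i fixed is C(10,i)·!(10-i); sum over i=0..8:
  i=0: C(10,0)·!10 = 1·1334961 = 1334961
  i=1: C(10,1)·!9 = 10·133496 = 1334960
  i=2: C(10,2)·!8 = 45·14833 = 667485
  i=3: C(10,3)·!7 = 120·1854 = 222480
  i=4: C(10,4)·!6 = 210·265 = 55650
  i=5: C(10,5)·!5 = 252·44 = 11088
  i=6: C(10,6)·!4 = 210·9 = 1890
  i=7: C(10,7)·!3 = 120·2 = 240
  i=8: C(10,8)·!2 = 45·1 = 45
Total = 3628799.

3628799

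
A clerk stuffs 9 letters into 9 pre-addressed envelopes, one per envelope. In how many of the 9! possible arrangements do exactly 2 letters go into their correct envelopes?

66744

Pick the 2 fixed positions: C(9,2) = 36 ways.
The remaining 7 must be deranged: !7 = 1854.
Total: 36 × 1854 = 66744.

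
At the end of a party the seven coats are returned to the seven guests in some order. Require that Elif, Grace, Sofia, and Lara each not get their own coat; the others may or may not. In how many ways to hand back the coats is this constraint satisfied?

Let A_j be the event that the j-th constrained one is fixed. By inclusion-exclusion over the 4 events:
Σ_{j=0}^{4} (-1)^j C(4,j)(7-j)!
= C(4,0)·7! - C(4,1)·6! + C(4,2)·5! - C(4,3)·4! + C(4,4)·3!
= 5040 - 2880 + 720 - 96 + 6
= 2790

2790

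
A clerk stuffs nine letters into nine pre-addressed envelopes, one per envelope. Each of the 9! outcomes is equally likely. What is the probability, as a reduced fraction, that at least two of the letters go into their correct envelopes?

Favorable outcomes: Σ_{i≥2} C(9,i)·!(9-i) = 36·1854 + 84·265 + 126·44 + 126·9 + 84·2 + 36·1 + 9·0 + 1·1 = 95887.
Total outcomes: 9! = 362880.
Probability = 95887/362880 = 95887/362880.

95887/362880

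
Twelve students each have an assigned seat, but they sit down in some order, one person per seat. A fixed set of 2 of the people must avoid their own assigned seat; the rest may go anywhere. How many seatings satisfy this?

402796800

Let A_j be the event that the j-th constrained one is fixed. By inclusion-exclusion over the 2 events:
Σ_{j=0}^{2} (-1)^j C(2,j)(12-j)!
= C(2,0)·12! - C(2,1)·11! + C(2,2)·10!
= 479001600 - 79833600 + 3628800
= 402796800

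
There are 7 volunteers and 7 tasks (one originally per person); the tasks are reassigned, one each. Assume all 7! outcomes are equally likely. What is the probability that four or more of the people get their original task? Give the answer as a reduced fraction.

23/1260

Favorable outcomes: Σ_{i≥4} C(7,i)·!(7-i) = 35·2 + 21·1 + 7·0 + 1·1 = 92.
Total outcomes: 7! = 5040.
Probability = 92/5040 = 23/1260.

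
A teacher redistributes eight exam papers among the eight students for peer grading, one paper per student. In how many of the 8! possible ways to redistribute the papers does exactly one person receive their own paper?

Pick the single fixed position: C(8,1) = 8 ways.
The other 7 form a derangement: !7 = 1854.
Total: 8 × 1854 = 14832.

14832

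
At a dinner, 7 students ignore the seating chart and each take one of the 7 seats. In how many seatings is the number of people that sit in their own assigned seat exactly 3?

Pick the 3 fixed positions: C(7,3) = 35 ways.
The other 4 form a derangement: !4 = 9.
Total: 35 × 9 = 315.

315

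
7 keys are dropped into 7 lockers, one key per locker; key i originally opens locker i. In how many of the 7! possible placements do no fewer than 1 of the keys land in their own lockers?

3186

# with exactly i fixed is C(7,i)·!(7-i); sum over i=1..7:
  i=1: C(7,1)·!6 = 7·265 = 1855
  i=2: C(7,2)·!5 = 21·44 = 924
  i=3: C(7,3)·!4 = 35·9 = 315
  i=4: C(7,4)·!3 = 35·2 = 70
  i=5: C(7,5)·!2 = 21·1 = 21
  i=6: C(7,6)·!1 = 7·0 = 0
  i=7: C(7,7)·!0 = 1·1 = 1
Total = 3186.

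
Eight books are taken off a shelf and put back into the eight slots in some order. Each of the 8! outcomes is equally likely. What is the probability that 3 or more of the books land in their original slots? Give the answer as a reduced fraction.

Favorable outcomes: Σ_{i≥3} C(8,i)·!(8-i) = 56·44 + 70·9 + 56·2 + 28·1 + 8·0 + 1·1 = 3235.
Total outcomes: 8! = 40320.
Probability = 3235/40320 = 647/8064.

647/8064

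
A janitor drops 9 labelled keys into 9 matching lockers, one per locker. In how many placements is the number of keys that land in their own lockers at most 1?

Sum C(9,i)·!(9-i) for i = 0..1:
  i=0: C(9,0)·!9 = 1·133496 = 133496
  i=1: C(9,1)·!8 = 9·14833 = 133497
Total = 266993.

266993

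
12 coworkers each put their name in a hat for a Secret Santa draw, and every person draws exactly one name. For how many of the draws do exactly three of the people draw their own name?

Pick the 3 fixed positions: C(12,3) = 220 ways.
The remaining 9 must be deranged: !9 = 133496.
Total: 220 × 133496 = 29369120.

29369120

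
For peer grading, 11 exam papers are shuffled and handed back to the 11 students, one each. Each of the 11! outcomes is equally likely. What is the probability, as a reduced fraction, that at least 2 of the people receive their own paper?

Favorable outcomes: Σ_{i≥2} C(11,i)·!(11-i) = 55·133496 + 165·14833 + 330·1854 + 462·265 + 462·44 + 330·9 + 165·2 + 55·1 + 11·0 + 1·1 = 10547659.
Total outcomes: 11! = 39916800.
Probability = 10547659/39916800 = 10547659/39916800.

10547659/39916800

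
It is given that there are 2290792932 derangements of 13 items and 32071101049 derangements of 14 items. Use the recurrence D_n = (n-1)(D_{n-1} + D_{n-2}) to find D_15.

481066515734

D_15 = (15-1)·(D_14 + D_13) = 14·(32071101049 + 2290792932) = 14·34361893981 = 481066515734.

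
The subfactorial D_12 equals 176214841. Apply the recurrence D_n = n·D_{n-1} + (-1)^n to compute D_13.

2290792932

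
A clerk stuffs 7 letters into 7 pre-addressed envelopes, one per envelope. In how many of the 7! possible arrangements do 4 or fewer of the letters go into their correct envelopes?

# with exactly i fixed is C(7,i)·!(7-i); sum over i=0..4:
  i=0: C(7,0)·!7 = 1·1854 = 1854
  i=1: C(7,1)·!6 = 7·265 = 1855
  i=2: C(7,2)·!5 = 21·44 = 924
  i=3: C(7,3)·!4 = 35·9 = 315
  i=4: C(7,4)·!3 = 35·2 = 70
Total = 5018.

5018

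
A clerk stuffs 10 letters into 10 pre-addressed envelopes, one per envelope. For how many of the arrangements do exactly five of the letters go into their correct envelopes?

11088

Choose which 5 of the 10 are fixed: C(10,5) = 252.
The remaining 5 must be deranged: !5 = 44.
Total: 252 × 44 = 11088.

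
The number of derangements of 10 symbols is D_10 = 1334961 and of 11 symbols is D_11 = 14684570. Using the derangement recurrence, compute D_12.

176214841

D_12 = (12-1)·(D_11 + D_10) = 11·(14684570 + 1334961) = 11·16019531 = 176214841.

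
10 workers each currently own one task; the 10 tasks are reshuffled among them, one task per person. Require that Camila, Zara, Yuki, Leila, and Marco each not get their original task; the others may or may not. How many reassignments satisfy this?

2170680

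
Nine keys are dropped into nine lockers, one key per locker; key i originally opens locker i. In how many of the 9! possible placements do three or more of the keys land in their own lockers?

29143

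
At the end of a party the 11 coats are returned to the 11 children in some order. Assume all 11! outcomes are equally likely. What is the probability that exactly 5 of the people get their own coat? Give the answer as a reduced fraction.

53/17280

Favorable outcomes: C(11,5)·!6 = 462·265 = 122430.
Total outcomes: 11! = 39916800.
Probability = 122430/39916800 = 53/17280.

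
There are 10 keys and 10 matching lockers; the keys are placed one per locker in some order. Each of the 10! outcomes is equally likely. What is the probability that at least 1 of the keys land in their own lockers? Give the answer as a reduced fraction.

Favorable outcomes: Σ_{i≥1} C(10,i)·!(10-i) = 10·133496 + 45·14833 + 120·1854 + 210·265 + 252·44 + 210·9 + 120·2 + 45·1 + 10·0 + 1·1 = 2293839.
Total outcomes: 10! = 3628800.
Probability = 2293839/3628800 = 28319/44800.

28319/44800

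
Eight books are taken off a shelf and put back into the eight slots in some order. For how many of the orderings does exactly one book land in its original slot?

14832

Choose which one of the 8 is fixed: C(8,1) = 8.
The other 7 form a derangement: !7 = 1854.
Total: 8 × 1854 = 14832.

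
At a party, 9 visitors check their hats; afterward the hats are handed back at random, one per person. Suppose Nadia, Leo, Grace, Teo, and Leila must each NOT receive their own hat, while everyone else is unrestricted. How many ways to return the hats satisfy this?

205056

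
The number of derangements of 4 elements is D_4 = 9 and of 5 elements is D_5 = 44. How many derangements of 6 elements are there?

265

D_6 = (6-1)·(D_5 + D_4) = 5·(44 + 9) = 5·53 = 265.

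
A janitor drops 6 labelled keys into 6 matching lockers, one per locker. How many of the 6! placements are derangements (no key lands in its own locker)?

265

Recurrence: !6 = 6·!5 + (-1)^6.
!6 = 6·44 + 1 = 265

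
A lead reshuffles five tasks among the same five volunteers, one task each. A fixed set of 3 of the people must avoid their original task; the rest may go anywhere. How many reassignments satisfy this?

64

Inclusion-exclusion on the 3 forbidden self-matches:
Σ_{j=0}^{3} (-1)^j C(3,j)(5-j)!
= C(3,0)·5! - C(3,1)·4! + C(3,2)·3! - C(3,3)·2!
= 120 - 72 + 18 - 2
= 64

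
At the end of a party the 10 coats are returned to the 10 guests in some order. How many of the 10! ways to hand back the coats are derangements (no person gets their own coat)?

Recurrence: !10 = 10·!9 + (-1)^10.
!10 = 10·133496 + 1 = 1334961

1334961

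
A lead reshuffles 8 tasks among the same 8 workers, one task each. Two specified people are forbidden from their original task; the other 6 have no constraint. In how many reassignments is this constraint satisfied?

Let A_j be the event that the j-th constrained one is fixed. By inclusion-exclusion over the 2 events:
Σ_{j=0}^{2} (-1)^j C(2,j)(8-j)!
= C(2,0)·8! - C(2,1)·7! + C(2,2)·6!
= 40320 - 10080 + 720
= 30960

30960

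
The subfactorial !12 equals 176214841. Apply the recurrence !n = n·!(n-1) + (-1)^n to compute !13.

!13 = 13·176214841 - 1 = 2290792932.

2290792932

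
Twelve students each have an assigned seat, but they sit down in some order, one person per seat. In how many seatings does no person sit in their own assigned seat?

The number of derangements of 12 is !12 = Σ_{k=0}^{12} (-1)^k·12!/k!
= 12! - 12!/1! + 12!/2! - 12!/3! + 12!/4! - 12!/5! + 12!/6! - 12!/7! + 12!/8! - 12!/9! + 12!/10! - 12!/11! + 12!/12!
= 479001600 - 479001600 + 239500800 - 79833600 + 19958400 - 3991680 + 665280 - 95040 + 11880 - 1320 + 132 - 12 + 1
= 176214841

176214841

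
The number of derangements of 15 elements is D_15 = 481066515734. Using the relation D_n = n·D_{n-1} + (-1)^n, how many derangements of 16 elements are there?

7697064251745

D_16 = 16·481066515734 + 1 = 7697064251745.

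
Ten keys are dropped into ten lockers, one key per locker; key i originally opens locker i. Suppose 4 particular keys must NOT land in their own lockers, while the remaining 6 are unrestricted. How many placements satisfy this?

2399760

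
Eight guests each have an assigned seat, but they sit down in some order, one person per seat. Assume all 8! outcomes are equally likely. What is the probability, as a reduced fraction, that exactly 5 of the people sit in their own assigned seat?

1/360

Favorable outcomes: C(8,5)·!3 = 56·2 = 112.
Total outcomes: 8! = 40320.
Probability = 112/40320 = 1/360.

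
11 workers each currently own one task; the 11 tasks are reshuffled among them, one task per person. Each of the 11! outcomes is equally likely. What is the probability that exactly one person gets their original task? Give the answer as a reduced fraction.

16481/44800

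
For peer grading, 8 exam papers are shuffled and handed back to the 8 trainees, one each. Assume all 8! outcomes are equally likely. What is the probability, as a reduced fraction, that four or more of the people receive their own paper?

257/13440

Favorable outcomes: Σ_{i≥4} C(8,i)·!(8-i) = 70·9 + 56·2 + 28·1 + 8·0 + 1·1 = 771.
Total outcomes: 8! = 40320.
Probability = 771/40320 = 257/13440.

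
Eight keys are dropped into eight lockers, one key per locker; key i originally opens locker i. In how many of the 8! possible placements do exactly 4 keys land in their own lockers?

630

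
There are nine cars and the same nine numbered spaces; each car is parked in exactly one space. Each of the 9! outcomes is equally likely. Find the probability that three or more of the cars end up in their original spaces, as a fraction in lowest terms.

29143/362880

Favorable outcomes: Σ_{i≥3} C(9,i)·!(9-i) = 84·265 + 126·44 + 126·9 + 84·2 + 36·1 + 9·0 + 1·1 = 29143.
Total outcomes: 9! = 362880.
Probability = 29143/362880 = 29143/362880.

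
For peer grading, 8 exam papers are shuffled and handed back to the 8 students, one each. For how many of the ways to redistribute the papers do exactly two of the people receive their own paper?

Pick the 2 fixed positions: C(8,2) = 28 ways.
The other 6 form a derangement: !6 = 265.
Total: 28 × 265 = 7420.

7420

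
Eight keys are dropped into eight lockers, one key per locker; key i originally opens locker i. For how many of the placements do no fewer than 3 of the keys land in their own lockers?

3235

# with exactly i fixed is C(8,i)·!(8-i); sum over i=3..8:
  i=3: C(8,3)·!5 = 56·44 = 2464
  i=4: C(8,4)·!4 = 70·9 = 630
  i=5: C(8,5)·!3 = 56·2 = 112
  i=6: C(8,6)·!2 = 28·1 = 28
  i=7: C(8,7)·!1 = 8·0 = 0
  i=8: C(8,8)·!0 = 1·1 = 1
Total = 3235.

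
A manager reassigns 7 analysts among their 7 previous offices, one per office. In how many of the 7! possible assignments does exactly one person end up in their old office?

1855

Pick the single fixed position: C(7,1) = 7 ways.
The remaining 6 must be deranged: !6 = 265.
Total: 7 × 265 = 1855.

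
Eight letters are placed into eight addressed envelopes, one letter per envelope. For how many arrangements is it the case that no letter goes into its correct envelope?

The number of derangements of 8 is !8 = Σ_{k=0}^{8} (-1)^k·8!/k!
= 8! - 8!/1! + 8!/2! - 8!/3! + 8!/4! - 8!/5! + 8!/6! - 8!/7! + 8!/8!
= 40320 - 40320 + 20160 - 6720 + 1680 - 336 + 56 - 8 + 1
= 14833

14833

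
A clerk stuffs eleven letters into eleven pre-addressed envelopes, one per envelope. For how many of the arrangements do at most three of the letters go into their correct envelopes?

39158866

# with exactly i fixed is C(11,i)·!(11-i); sum over i=0..3:
  i=0: C(11,0)·!11 = 1·14684570 = 14684570
  i=1: C(11,1)·!10 = 11·1334961 = 14684571
  i=2: C(11,2)·!9 = 55·133496 = 7342280
  i=3: C(11,3)·!8 = 165·14833 = 2447445
Total = 39158866.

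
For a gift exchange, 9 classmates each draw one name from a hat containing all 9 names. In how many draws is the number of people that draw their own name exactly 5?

1134

Pick the 5 fixed positions: C(9,5) = 126 ways.
The remaining 4 must be deranged: !4 = 9.
Total: 126 × 9 = 1134.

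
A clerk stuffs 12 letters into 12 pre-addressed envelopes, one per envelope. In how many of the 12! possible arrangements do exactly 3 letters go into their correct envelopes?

Pick the 3 fixed positions: C(12,3) = 220 ways.
The remaining 9 must be deranged: !9 = 133496.
Total: 220 × 133496 = 29369120.

29369120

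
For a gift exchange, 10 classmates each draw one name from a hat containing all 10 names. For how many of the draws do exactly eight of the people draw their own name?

45

Choose which 8 of the 10 are fixed: C(10,8) = 45.
The other 2 form a derangement: !2 = 1.
Total: 45 × 1 = 45.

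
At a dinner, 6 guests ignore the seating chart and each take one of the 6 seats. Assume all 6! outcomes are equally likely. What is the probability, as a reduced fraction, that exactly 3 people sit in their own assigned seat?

Favorable outcomes: C(6,3)·!3 = 20·2 = 40.
Total outcomes: 6! = 720.
Probability = 40/720 = 1/18.

1/18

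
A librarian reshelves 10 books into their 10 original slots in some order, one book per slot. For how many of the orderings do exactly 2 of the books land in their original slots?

Choose which 2 of the 10 are fixed: C(10,2) = 45.
The remaining 8 must be deranged: !8 = 14833.
Total: 45 × 14833 = 667485.

667485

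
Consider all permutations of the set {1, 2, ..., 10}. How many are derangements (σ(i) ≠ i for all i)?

Use !n = n·!(n-1) + (-1)^n.
!10 = 10·133496 + 1 = 1334961

1334961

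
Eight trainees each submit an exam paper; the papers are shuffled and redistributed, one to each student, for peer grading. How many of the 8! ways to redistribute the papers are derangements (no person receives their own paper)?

14833

Recurrence: !8 = 8·!7 + (-1)^8.
!8 = 8·1854 + 1 = 14833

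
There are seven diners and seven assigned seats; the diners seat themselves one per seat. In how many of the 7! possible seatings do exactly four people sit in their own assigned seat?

70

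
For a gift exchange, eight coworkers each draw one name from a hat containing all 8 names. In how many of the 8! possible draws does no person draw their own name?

The subfactorial !8 = [8!/e] (nearest integer).
8! = 40320, and 40320/e ≈ 14832.90, so !8 = 14833.

14833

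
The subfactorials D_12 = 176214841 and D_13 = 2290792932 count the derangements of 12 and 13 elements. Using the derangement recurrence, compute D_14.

D_14 = (14-1)·(D_13 + D_12) = 13·(2290792932 + 176214841) = 13·2467007773 = 32071101049.

32071101049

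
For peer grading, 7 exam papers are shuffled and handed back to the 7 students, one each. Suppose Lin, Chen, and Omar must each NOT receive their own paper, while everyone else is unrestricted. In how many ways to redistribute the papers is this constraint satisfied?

3216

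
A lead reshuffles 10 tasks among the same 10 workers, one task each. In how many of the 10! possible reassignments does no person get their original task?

1334961

The subfactorial !10 = [10!/e] (nearest integer).
10! = 3628800, and 3628800/e ≈ 1334960.92, so !10 = 1334961.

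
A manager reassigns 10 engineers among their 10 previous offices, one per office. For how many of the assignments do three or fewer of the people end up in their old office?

# with exactly i fixed is C(10,i)·!(10-i); sum over i=0..3:
  i=0: C(10,0)·!10 = 1·1334961 = 1334961
  i=1: C(10,1)·!9 = 10·133496 = 1334960
  i=2: C(10,2)·!8 = 45·14833 = 667485
  i=3: C(10,3)·!7 = 120·1854 = 222480
Total = 3559886.

3559886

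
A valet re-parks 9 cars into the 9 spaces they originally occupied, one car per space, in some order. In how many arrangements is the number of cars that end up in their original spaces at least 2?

Sum C(9,i)·!(9-i) for i = 2..9:
  i=2: C(9,2)·!7 = 36·1854 = 66744
  i=3: C(9,3)·!6 = 84·265 = 22260
  i=4: C(9,4)·!5 = 126·44 = 5544
  i=5: C(9,5)·!4 = 126·9 = 1134
  i=6: C(9,6)·!3 = 84·2 = 168
  i=7: C(9,7)·!2 = 36·1 = 36
  i=8: C(9,8)·!1 = 9·0 = 0
  i=9: C(9,9)·!0 = 1·1 = 1
Total = 95887.

95887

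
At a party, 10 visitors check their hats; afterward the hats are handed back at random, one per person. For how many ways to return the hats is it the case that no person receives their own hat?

1334961

Use !n = n·!(n-1) + (-1)^n.
!10 = 10·133496 + 1 = 1334961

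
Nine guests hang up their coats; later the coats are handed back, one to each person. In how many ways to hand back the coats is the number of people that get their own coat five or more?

1339

Sum C(9,i)·!(9-i) for i = 5..9:
  i=5: C(9,5)·!4 = 126·9 = 1134
  i=6: C(9,6)·!3 = 84·2 = 168
  i=7: C(9,7)·!2 = 36·1 = 36
  i=8: C(9,8)·!1 = 9·0 = 0
  i=9: C(9,9)·!0 = 1·1 = 1
Total = 1339.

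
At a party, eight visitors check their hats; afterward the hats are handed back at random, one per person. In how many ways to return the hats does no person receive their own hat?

14833

By inclusion-exclusion, !8 = Σ (-1)^k · 8!/k! for k=0..8
= 8! - 8!/1! + 8!/2! - 8!/3! + 8!/4! - 8!/5! + 8!/6! - 8!/7! + 8!/8!
= 40320 - 40320 + 20160 - 6720 + 1680 - 336 + 56 - 8 + 1
= 14833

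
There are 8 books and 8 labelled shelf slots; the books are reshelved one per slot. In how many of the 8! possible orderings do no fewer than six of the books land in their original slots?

29

Sum C(8,i)·!(8-i) for i = 6..8:
  i=6: C(8,6)·!2 = 28·1 = 28
  i=7: C(8,7)·!1 = 8·0 = 0
  i=8: C(8,8)·!0 = 1·1 = 1
Total = 29.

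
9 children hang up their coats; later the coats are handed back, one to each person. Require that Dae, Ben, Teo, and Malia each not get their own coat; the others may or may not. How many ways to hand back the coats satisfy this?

Inclusion-exclusion on the 4 forbidden self-matches:
Σ_{j=0}^{4} (-1)^j C(4,j)(9-j)!
= C(4,0)·9! - C(4,1)·8! + C(4,2)·7! - C(4,3)·6! + C(4,4)·5!
= 362880 - 161280 + 30240 - 2880 + 120
= 229080

229080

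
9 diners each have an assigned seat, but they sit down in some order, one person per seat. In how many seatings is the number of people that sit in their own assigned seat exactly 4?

Pick the 4 fixed positions: C(9,4) = 126 ways.
The other 5 form a derangement: !5 = 44.
Total: 126 × 44 = 5544.

5544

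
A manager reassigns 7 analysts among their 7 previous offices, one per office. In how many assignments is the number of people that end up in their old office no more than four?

Sum C(7,i)·!(7-i) for i = 0..4:
  i=0: C(7,0)·!7 = 1·1854 = 1854
  i=1: C(7,1)·!6 = 7·265 = 1855
  i=2: C(7,2)·!5 = 21·44 = 924
  i=3: C(7,3)·!4 = 35·9 = 315
  i=4: C(7,4)·!3 = 35·2 = 70
Total = 5018.

5018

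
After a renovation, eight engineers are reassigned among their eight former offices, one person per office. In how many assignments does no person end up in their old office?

14833

!8 is the nearest integer to 8!/e.
8! = 40320, and 40320/e ≈ 14832.90, so !8 = 14833.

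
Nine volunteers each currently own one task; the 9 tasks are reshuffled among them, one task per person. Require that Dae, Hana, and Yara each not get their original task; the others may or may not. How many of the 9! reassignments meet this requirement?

256320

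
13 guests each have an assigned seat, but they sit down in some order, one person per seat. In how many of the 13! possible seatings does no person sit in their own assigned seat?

2290792932

!13 is the nearest integer to 13!/e.
13! = 6227020800, and 6227020800/e ≈ 2290792932.07, so !13 = 2290792932.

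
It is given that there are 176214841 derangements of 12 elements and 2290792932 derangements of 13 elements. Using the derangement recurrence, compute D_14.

D_14 = (14-1)·(D_13 + D_12) = 13·(2290792932 + 176214841) = 13·2467007773 = 32071101049.

32071101049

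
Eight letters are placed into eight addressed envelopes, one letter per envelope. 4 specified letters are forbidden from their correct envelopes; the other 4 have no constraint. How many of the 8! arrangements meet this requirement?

24024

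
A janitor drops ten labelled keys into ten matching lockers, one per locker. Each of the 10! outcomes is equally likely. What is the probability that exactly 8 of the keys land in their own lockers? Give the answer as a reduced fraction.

1/80640

Favorable outcomes: C(10,8)·!2 = 45·1 = 45.
Total outcomes: 10! = 3628800.
Probability = 45/3628800 = 1/80640.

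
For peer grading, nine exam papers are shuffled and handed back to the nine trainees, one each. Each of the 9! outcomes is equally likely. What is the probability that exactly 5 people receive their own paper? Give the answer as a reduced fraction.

Favorable outcomes: C(9,5)·!4 = 126·9 = 1134.
Total outcomes: 9! = 362880.
Probability = 1134/362880 = 1/320.

1/320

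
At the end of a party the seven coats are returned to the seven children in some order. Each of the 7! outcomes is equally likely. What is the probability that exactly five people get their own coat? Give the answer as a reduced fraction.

1/240

Favorable outcomes: C(7,5)·!2 = 21·1 = 21.
Total outcomes: 7! = 5040.
Probability = 21/5040 = 1/240.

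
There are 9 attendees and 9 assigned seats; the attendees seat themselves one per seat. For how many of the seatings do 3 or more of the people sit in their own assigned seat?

Sum C(9,i)·!(9-i) for i = 3..9:
  i=3: C(9,3)·!6 = 84·265 = 22260
  i=4: C(9,4)·!5 = 126·44 = 5544
  i=5: C(9,5)·!4 = 126·9 = 1134
  i=6: C(9,6)·!3 = 84·2 = 168
  i=7: C(9,7)·!2 = 36·1 = 36
  i=8: C(9,8)·!1 = 9·0 = 0
  i=9: C(9,9)·!0 = 1·1 = 1
Total = 29143.

29143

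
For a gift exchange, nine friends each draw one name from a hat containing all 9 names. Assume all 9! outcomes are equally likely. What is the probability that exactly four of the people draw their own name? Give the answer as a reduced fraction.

Favorable outcomes: C(9,4)·!5 = 126·44 = 5544.
Total outcomes: 9! = 362880.
Probability = 5544/362880 = 11/720.

11/720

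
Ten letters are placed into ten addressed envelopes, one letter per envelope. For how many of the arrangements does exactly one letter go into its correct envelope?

Choose which one of the 10 is fixed: C(10,1) = 10.
The remaining 9 must be deranged: !9 = 133496.
Total: 10 × 133496 = 1334960.

1334960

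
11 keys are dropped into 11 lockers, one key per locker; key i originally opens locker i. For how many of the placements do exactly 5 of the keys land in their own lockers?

122430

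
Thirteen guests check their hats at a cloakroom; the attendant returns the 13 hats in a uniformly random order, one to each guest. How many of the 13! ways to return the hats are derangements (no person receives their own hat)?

2290792932

The number of derangements of 13 is !13 = Σ_{k=0}^{13} (-1)^k·13!/k!
= 13! - 13!/1! + 13!/2! - 13!/3! + 13!/4! - 13!/5! + 13!/6! - 13!/7! + 13!/8! - 13!/9! + 13!/10! - 13!/11! + 13!/12! - 13!/13!
= 6227020800 - 6227020800 + 3113510400 - 1037836800 + 259459200 - 51891840 + 8648640 - 1235520 + 154440 - 17160 + 1716 - 156 + 13 - 1
= 2290792932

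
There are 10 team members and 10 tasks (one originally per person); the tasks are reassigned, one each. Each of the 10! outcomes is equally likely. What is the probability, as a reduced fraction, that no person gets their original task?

16481/44800

Favorable outcomes: !10 = 1334961.
Total outcomes: 10! = 3628800.
Probability = 1334961/3628800 = 16481/44800.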